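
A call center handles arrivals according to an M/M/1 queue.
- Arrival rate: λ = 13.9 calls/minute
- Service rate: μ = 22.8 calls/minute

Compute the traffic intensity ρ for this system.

Server utilization: ρ = λ/μ
ρ = 13.9/22.8 = 0.6096
The server is busy 60.96% of the time.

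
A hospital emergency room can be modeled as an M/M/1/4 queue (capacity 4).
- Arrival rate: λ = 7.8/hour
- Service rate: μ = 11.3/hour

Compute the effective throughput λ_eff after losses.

ρ = λ/μ = 7.8/11.3 = 0.69027
P₀ = (1-ρ)/(1-ρ^(K+1)) = (1-0.69027)/(1-0.69027^5) = 0.30973/0.84329 = 0.3673
P_K = P₀×ρ^K = 0.3673 × 0.69027^4 = 0.3673 × 0.2270 = 0.08338
λ_eff = λ(1-P_K) = 7.8 × (1 - 0.08338) = 7.8 × 0.91662 = 7.1496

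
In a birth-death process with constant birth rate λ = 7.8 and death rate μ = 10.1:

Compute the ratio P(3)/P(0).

For constant rates: P(n)/P(0) = (λ/μ)^n
P(3)/P(0) = (7.8/10.1)^3 = 0.7723^3 = 0.4606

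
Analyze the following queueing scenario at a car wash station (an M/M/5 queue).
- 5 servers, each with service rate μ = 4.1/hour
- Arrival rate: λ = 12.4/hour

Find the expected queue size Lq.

Traffic intensity: ρ = λ/(cμ) = 12.4/(5×4.1) = 0.6049
Since ρ = 0.6049 < 1, system is stable.
Offered load a = λ/μ = cρ = 12.4/4.1 = 3.0244
P₀ = [ Σₙ₌₀^4 aⁿ/n! + a^5/(5!(1-ρ)) ]⁻¹
Σ = a^0/0! + a^1/1! + a^2/2! + a^3/3! + a^4/4! = 1.00000 + 3.02439 + 4.57347 + 4.61065 + 3.48610 = 16.6946
a^5/(5!(1-ρ)) = 253.0400/(120 × 0.395122) = 5.3367
P₀ = 1/(16.6946 + 5.3367) = 0.04539
Lq = P₀·a^5·ρ / (5!(1-ρ)²) = 0.045390 × 253.0400 × 0.60488 / (120 × 0.15612) = 0.3708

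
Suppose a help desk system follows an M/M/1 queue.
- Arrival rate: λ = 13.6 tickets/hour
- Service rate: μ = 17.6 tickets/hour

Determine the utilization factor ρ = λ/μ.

Server utilization: ρ = λ/μ
ρ = 13.6/17.6 = 0.7727
The server is busy 77.27% of the time.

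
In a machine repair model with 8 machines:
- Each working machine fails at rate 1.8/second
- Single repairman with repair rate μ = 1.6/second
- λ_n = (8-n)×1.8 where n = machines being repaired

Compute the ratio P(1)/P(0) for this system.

P(1)/P(0) = ∏_{i=0}^{1-1} λ_i/μ_{i+1}
= (8-0)×1.8/1.6
= 9.0000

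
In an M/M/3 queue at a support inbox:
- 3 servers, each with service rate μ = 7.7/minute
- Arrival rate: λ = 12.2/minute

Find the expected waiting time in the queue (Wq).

Traffic intensity: ρ = λ/(cμ) = 12.2/(3×7.7) = 0.5281
Since ρ = 0.5281 < 1, system is stable.
Offered load a = λ/μ = cρ = 12.2/7.7 = 1.5844
P₀ = [ Σₙ₌₀^2 aⁿ/n! + a^3/(3!(1-ρ)) ]⁻¹
Σ = a^0/0! + a^1/1! + a^2/2! = 1.0000 + 1.5844 + 1.2552 = 3.8396
a^3/(3!(1-ρ)) = 3.9775/(6 × 0.47186) = 1.4049
P₀ = 1/(3.8396 + 1.4049) = 0.1907
Lq = P₀·a^3·ρ / (3!(1-ρ)²) = 0.1907 × 3.9775 × 0.5281 / (6 × 0.2227) = 0.2998
Wq = Lq/λ = 0.29983/12.2 = 0.02458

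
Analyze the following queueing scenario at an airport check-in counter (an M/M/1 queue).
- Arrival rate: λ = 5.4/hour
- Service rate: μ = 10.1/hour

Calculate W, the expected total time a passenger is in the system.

First, compute utilization: ρ = λ/μ = 5.4/10.1 = 0.5347
For M/M/1: W = 1/(μ-λ)
W = 1/(10.1-5.4) = 1/4.70
W = 0.2128 hours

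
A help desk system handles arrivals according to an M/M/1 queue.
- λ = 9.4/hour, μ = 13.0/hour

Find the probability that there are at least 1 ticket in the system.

ρ = λ/μ = 9.4/13.0 = 0.7231
P(N ≥ n) = ρⁿ
P(N ≥ 1) = 0.7231^1
P(N ≥ 1) = 0.7231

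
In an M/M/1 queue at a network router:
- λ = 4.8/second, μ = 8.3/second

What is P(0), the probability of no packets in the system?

ρ = λ/μ = 4.8/8.3 = 0.5783
P(0) = 1 - ρ = 1 - 0.5783 = 0.4217
The server is idle 42.17% of the time.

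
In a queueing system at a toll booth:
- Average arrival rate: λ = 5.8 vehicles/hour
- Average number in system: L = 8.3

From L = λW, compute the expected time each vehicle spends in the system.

Little's Law: L = λW, so W = L/λ
W = 8.3/5.8 = 1.4310 hours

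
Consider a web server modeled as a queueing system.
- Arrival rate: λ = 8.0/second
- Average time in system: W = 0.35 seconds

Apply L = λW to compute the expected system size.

Little's Law: L = λW
L = 8.0 × 0.35 = 2.8000 requests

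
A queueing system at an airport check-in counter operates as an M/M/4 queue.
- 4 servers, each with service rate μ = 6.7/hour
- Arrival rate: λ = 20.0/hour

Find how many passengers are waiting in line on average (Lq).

Traffic intensity: ρ = λ/(cμ) = 20.0/(4×6.7) = 0.7463
Since ρ = 0.7463 < 1, system is stable.
Offered load a = λ/μ = cρ = 20.0/6.7 = 2.9851
P₀ = [ Σₙ₌₀^3 aⁿ/n! + a^4/(4!(1-ρ)) ]⁻¹
Σ = a^0/0! + a^1/1! + a^2/2! + a^3/3! = 1.0000 + 2.9851 + 4.4553 + 4.4332 = 12.8736
a^4/(4!(1-ρ)) = 79.4000/(24 × 0.253731) = 13.0387
P₀ = 1/(12.8736 + 13.0387) = 0.03859
Lq = P₀·a^4·ρ / (4!(1-ρ)²) = 0.038592 × 79.4000 × 0.74627 / (24 × 0.064380) = 1.4800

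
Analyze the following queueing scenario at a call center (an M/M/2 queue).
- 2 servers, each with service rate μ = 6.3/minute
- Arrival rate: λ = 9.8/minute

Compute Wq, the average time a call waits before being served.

Traffic intensity: ρ = λ/(cμ) = 9.8/(2×6.3) = 0.7778
Since ρ = 0.7778 < 1, system is stable.
Offered load a = λ/μ = cρ = 9.8/6.3 = 1.5556
P₀ = [ Σₙ₌₀^1 aⁿ/n! + a^2/(2!(1-ρ)) ]⁻¹
Σ = a^0/0! + a^1/1! = 1.0000 + 1.5556 = 2.5556
a^2/(2!(1-ρ)) = 2.41975/(2 × 0.222222) = 5.4444
P₀ = 1/(2.5556 + 5.4444) = 0.1250
Lq = P₀·a^2·ρ / (2!(1-ρ)²) = 0.125000 × 2.41975 × 0.777778 / (2 × 0.0493827) = 2.3819
Wq = Lq/λ = 2.3819/9.8 = 0.2431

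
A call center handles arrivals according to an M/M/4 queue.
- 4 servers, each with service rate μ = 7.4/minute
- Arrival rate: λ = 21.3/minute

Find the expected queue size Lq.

Traffic intensity: ρ = λ/(cμ) = 21.3/(4×7.4) = 0.7196
Since ρ = 0.7196 < 1, system is stable.
Offered load a = λ/μ = cρ = 21.3/7.4 = 2.8784
P₀ = [ Σₙ₌₀^3 aⁿ/n! + a^4/(4!(1-ρ)) ]⁻¹
Σ = a^0/0! + a^1/1! + a^2/2! + a^3/3! = 1.0000 + 2.8784 + 4.1425 + 3.9746 = 11.9955
a^4/(4!(1-ρ)) = 68.6423/(24 × 0.280405) = 10.1999
P₀ = 1/(11.9955 + 10.1999) = 0.04505
Lq = P₀·a^4·ρ / (4!(1-ρ)²) = 0.045054 × 68.6423 × 0.71959 / (24 × 0.078627) = 1.1793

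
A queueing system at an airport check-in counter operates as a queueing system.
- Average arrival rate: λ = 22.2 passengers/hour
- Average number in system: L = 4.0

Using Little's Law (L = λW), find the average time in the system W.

Little's Law: L = λW, so W = L/λ
W = 4.0/22.2 = 0.1802 hours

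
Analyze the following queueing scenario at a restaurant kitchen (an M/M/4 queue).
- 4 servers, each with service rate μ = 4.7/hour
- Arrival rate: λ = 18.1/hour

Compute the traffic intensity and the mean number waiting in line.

Traffic intensity: ρ = λ/(cμ) = 18.1/(4×4.7) = 0.9628
Since ρ = 0.9628 < 1, system is stable.
Offered load a = λ/μ = cρ = 18.1/4.7 = 3.8511
P₀ = [ Σₙ₌₀^3 aⁿ/n! + a^4/(4!(1-ρ)) ]⁻¹
Σ = a^0/0! + a^1/1! + a^2/2! + a^3/3! = 1.0000 + 3.8511 + 7.4153 + 9.5190 = 21.7854
a^4/(4!(1-ρ)) = 219.9494/(24 × 0.03723404) = 246.1339
P₀ = 1/(21.7854 + 246.1339) = 0.003732
Lq = P₀·a^4·ρ / (4!(1-ρ)²) = 0.003732467 × 219.9494 × 0.9627660 / (24 × 0.001386374) = 23.7546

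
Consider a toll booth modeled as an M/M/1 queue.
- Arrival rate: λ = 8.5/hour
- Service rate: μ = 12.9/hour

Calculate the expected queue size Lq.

ρ = λ/μ = 8.5/12.9 = 0.6589
For M/M/1: Lq = λ²/(μ(μ-λ))
Lq = 72.25/(12.9 × 4.40)
Lq = 1.2729 vehicles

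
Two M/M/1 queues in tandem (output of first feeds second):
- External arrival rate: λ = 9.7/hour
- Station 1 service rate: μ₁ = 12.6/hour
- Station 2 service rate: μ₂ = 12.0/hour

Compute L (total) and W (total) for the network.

By Jackson's theorem, each station behaves as independent M/M/1.
Station 1: ρ₁ = 9.7/12.6 = 0.7698, L₁ = ρ₁/(1-ρ₁) = λ/(μ₁-λ) = 9.7/2.90 = 3.3448
Station 2: ρ₂ = 9.7/12.0 = 0.8083, L₂ = ρ₂/(1-ρ₂) = λ/(μ₂-λ) = 9.7/2.30 = 4.2174
Total: L = L₁ + L₂ = 3.3448 + 4.2174 = 7.5622
W = L/λ = 7.5622/9.7 = 0.7796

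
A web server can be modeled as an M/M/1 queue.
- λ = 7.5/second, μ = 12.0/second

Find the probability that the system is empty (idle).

ρ = λ/μ = 7.5/12.0 = 0.6250
P(0) = 1 - ρ = 1 - 0.6250 = 0.3750
The server is idle 37.50% of the time.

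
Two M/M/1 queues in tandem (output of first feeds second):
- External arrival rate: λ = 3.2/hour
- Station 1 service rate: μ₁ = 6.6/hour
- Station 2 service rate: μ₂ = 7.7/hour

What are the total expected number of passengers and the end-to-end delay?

By Jackson's theorem, each station behaves as independent M/M/1.
Station 1: ρ₁ = 3.2/6.6 = 0.4848, L₁ = ρ₁/(1-ρ₁) = λ/(μ₁-λ) = 3.2/3.40 = 0.9412
Station 2: ρ₂ = 3.2/7.7 = 0.4156, L₂ = ρ₂/(1-ρ₂) = λ/(μ₂-λ) = 3.2/4.50 = 0.7111
Total: L = L₁ + L₂ = 0.9412 + 0.7111 = 1.6523
W = L/λ = 1.6523/3.2 = 0.5163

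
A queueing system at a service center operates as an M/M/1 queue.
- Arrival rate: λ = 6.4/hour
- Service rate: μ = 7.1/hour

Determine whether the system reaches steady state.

Stability requires ρ = λ/(cμ) < 1
ρ = 6.4/(1 × 7.1) = 6.4/7.10 = 0.9014
Since 0.9014 < 1, the system is STABLE.
The server is busy 90.14% of the time.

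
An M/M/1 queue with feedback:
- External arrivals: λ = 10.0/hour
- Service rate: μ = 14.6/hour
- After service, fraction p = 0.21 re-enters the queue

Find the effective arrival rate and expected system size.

Effective arrival rate: λ_eff = λ/(1-p) = 10.0/(1-0.21) = 10.0/0.79 = 12.65823
ρ = λ_eff/μ = 12.65823/14.6 = 0.867002
L = ρ/(1-ρ) = 0.867002/(1-0.867002) = 6.5189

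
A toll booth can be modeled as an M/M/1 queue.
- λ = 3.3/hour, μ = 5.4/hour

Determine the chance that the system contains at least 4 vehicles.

ρ = λ/μ = 3.3/5.4 = 0.6111
P(N ≥ n) = ρⁿ
P(N ≥ 4) = 0.6111^4
P(N ≥ 4) = 0.1395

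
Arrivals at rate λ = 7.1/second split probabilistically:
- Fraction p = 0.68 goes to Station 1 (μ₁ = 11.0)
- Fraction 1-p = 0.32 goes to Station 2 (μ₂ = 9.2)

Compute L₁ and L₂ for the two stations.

Effective rates: λ₁ = 7.1×0.68 = 4.828, λ₂ = 7.1×0.32 = 2.272
Station 1: ρ₁ = 4.828/11.0 = 0.4389, L₁ = ρ₁/(1-ρ₁) = 0.4389/(1-0.4389) = 0.7822
Station 2: ρ₂ = 2.272/9.2 = 0.246957, L₂ = ρ₂/(1-ρ₂) = 0.246957/(1-0.246957) = 0.3279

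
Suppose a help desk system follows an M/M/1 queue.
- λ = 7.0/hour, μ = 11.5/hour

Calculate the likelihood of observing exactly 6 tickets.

ρ = λ/μ = 7.0/11.5 = 0.6087
P(n) = (1-ρ)ρⁿ
P(6) = (1-0.6087) × 0.6087^6
P(6) = 0.39130 × 0.050865
P(6) = 0.01990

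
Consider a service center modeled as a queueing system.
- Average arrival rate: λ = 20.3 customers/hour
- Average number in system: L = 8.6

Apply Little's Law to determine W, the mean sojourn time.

Little's Law: L = λW, so W = L/λ
W = 8.6/20.3 = 0.4236 hours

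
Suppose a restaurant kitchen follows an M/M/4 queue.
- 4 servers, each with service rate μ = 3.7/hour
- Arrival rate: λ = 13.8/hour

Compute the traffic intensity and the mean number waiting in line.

Traffic intensity: ρ = λ/(cμ) = 13.8/(4×3.7) = 0.9324
Since ρ = 0.9324 < 1, system is stable.
Offered load a = λ/μ = cρ = 13.8/3.7 = 3.7297
P₀ = [ Σₙ₌₀^3 aⁿ/n! + a^4/(4!(1-ρ)) ]⁻¹
Σ = a^0/0! + a^1/1! + a^2/2! + a^3/3! = 1.00000 + 3.72973 + 6.95544 + 8.64731 = 20.3325
a^4/(4!(1-ρ)) = 193.5127/(24 × 0.0675676) = 119.3328
P₀ = 1/(20.3325 + 119.3328) = 0.007160
Lq = P₀·a^4·ρ / (4!(1-ρ)²) = 0.00715997 × 193.5127 × 0.932432 / (24 × 0.00456538) = 11.7910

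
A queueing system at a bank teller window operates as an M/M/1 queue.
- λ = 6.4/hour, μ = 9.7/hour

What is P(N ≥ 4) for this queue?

ρ = λ/μ = 6.4/9.7 = 0.6598
P(N ≥ n) = ρⁿ
P(N ≥ 4) = 0.6598^4
P(N ≥ 4) = 0.1895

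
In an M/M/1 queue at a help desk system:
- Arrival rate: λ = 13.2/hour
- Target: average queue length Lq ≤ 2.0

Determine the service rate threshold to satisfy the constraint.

For M/M/1: Lq = λ²/(μ(μ-λ))
Need Lq ≤ 2.0, i.e. μ(μ-λ) ≥ λ²/2.0
μ² - 13.2μ - 174.24/2.0 ≥ 0  →  μ² - 13.2μ - 87.1200 ≥ 0
Quadratic formula (positive root): μ = [λ + √(λ² + 4×87.1200)]/2
Discriminant: 174.24 + 4×87.1200 = 522.7200, √522.7200 = 22.8631
μ ≥ (13.2 + 22.8631)/2 = 18.0315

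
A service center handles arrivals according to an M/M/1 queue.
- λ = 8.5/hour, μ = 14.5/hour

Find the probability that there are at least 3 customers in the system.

ρ = λ/μ = 8.5/14.5 = 0.5862
P(N ≥ n) = ρⁿ
P(N ≥ 3) = 0.5862^3
P(N ≥ 3) = 0.2014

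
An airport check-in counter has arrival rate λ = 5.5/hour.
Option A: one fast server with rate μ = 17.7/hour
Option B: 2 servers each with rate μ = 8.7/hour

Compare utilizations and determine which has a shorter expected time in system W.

Option A: single server μ = 17.7 (M/M/1)
  ρ_A = 5.5/17.7 = 0.3107
  W_A = 1/(μ-λ) = 1/(17.7-5.5) = 1/12.20 = 0.08197

Option B: 2 servers μ = 8.7 (M/M/2)
  ρ_B = λ/(cμ) = 5.5/(2×8.7) = 0.3161
  Offered load a = λ/μ = cρ = 5.5/8.7 = 0.6322
  P₀ = [ Σₙ₌₀^1 aⁿ/n! + a^2/(2!(1-ρ)) ]⁻¹
  Σ = a^0/0! + a^1/1! = 1.0000 + 0.6322 = 1.6322
  a^2/(2!(1-ρ)) = 0.3997/(2 × 0.6839) = 0.2922
  P₀ = 1/(1.63218 + 0.292186) = 0.5197
  Lq = P₀·a^2·ρ / (2!(1-ρ)²) = 0.51965 × 0.39966 × 0.31609 / (2 × 0.46773) = 0.07018
  Wq_B = Lq/λ = 0.07018/5.5 = 0.01276
  W_B = Wq_B + 1/μ = 0.01276 + 0.1149 = 0.1277

Since W_A = 0.08197 < W_B = 0.1277, Option A (single fast server) has the shorter time in system.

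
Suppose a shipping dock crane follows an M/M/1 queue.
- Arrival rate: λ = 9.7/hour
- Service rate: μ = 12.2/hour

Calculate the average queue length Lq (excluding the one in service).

ρ = λ/μ = 9.7/12.2 = 0.7951
For M/M/1: Lq = λ²/(μ(μ-λ))
Lq = 94.09/(12.2 × 2.50)
Lq = 3.0849 containers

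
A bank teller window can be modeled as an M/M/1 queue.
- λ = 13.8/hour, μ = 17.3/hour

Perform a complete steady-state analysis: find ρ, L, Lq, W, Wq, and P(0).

Step 1: ρ = λ/μ = 13.8/17.3 = 0.7977
Step 2: L = λ/(μ-λ) = 13.8/3.50 = 3.9429
Step 3: Lq = λ²/(μ(μ-λ)) = 190.44/(17.3×3.50) = 3.1452
Step 4: W = 1/(μ-λ) = 1/3.50 = 0.285714
Step 5: Wq = λ/(μ(μ-λ)) = 13.8/(17.3×3.50) = 0.2279
Step 6: P(0) = 1-ρ = 0.2023
Verify: L = λW = 13.8×0.285714 = 3.9429 ✔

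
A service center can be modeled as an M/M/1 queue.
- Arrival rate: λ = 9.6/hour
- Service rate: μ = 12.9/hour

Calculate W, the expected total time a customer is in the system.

First, compute utilization: ρ = λ/μ = 9.6/12.9 = 0.7442
For M/M/1: W = 1/(μ-λ)
W = 1/(12.9-9.6) = 1/3.30
W = 0.3030 hours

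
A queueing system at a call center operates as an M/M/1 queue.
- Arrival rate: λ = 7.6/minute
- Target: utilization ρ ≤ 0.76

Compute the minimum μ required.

ρ = λ/μ, so μ = λ/ρ
μ ≥ 7.6/0.76 = 10.0000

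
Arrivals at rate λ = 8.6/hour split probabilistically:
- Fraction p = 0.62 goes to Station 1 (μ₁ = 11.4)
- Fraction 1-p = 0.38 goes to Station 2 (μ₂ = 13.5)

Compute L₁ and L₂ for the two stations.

Effective rates: λ₁ = 8.6×0.62 = 5.332, λ₂ = 8.6×0.38 = 3.268
Station 1: ρ₁ = 5.332/11.4 = 0.46772, L₁ = ρ₁/(1-ρ₁) = 0.46772/(1-0.46772) = 0.8787
Station 2: ρ₂ = 3.268/13.5 = 0.2421, L₂ = ρ₂/(1-ρ₂) = 0.2421/(1-0.2421) = 0.3194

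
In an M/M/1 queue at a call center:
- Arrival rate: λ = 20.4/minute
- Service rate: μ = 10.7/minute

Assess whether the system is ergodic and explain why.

Stability requires ρ = λ/(cμ) < 1
ρ = 20.4/(1 × 10.7) = 20.4/10.70 = 1.9065
Since 1.9065 ≥ 1, the system is UNSTABLE.
Queue grows without bound. Need μ > λ = 20.4.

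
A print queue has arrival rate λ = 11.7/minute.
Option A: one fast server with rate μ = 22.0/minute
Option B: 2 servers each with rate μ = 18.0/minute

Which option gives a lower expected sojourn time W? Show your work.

Option A: single server μ = 22.0 (M/M/1)
  ρ_A = 11.7/22.0 = 0.5318
  W_A = 1/(μ-λ) = 1/(22.0-11.7) = 1/10.30 = 0.09709

Option B: 2 servers μ = 18.0 (M/M/2)
  ρ_B = λ/(cμ) = 11.7/(2×18.0) = 0.3250
  Offered load a = λ/μ = cρ = 11.7/18.0 = 0.6500
  P₀ = [ Σₙ₌₀^1 aⁿ/n! + a^2/(2!(1-ρ)) ]⁻¹
  Σ = a^0/0! + a^1/1! = 1.0000 + 0.6500 = 1.6500
  a^2/(2!(1-ρ)) = 0.4225/(2 × 0.6750) = 0.3130
  P₀ = 1/(1.6500 + 0.3130) = 0.5094
  Lq = P₀·a^2·ρ / (2!(1-ρ)²) = 0.5094 × 0.4225 × 0.3250 / (2 × 0.4556) = 0.07676
  Wq_B = Lq/λ = 0.07676/11.7 = 0.006561
  W_B = Wq_B + 1/μ = 0.006561 + 0.05556 = 0.06212

Since W_B = 0.06212 < W_A = 0.09709, Option B (multiple servers) has the shorter time in system.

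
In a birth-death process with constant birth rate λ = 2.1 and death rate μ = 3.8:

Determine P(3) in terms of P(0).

For constant rates: P(n)/P(0) = (λ/μ)^n
P(3)/P(0) = (2.1/3.8)^3 = 0.55263^3 = 0.1688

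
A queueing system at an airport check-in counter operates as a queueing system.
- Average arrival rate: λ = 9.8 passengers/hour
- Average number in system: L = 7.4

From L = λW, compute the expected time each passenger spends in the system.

Little's Law: L = λW, so W = L/λ
W = 7.4/9.8 = 0.7551 hours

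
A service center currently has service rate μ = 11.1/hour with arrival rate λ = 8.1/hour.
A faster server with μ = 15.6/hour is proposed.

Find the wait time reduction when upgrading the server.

System 1: ρ₁ = 8.1/11.1 = 0.7297, W₁ = 1/(11.1-8.1) = 0.33333
System 2: ρ₂ = 8.1/15.6 = 0.5192, W₂ = 1/(15.6-8.1) = 0.13333
Improvement: (W₁-W₂)/W₁ = (0.33333-0.13333)/0.33333 = 60.00%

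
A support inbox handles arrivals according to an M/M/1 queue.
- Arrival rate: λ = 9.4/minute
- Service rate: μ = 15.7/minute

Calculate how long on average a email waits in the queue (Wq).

First, compute utilization: ρ = λ/μ = 9.4/15.7 = 0.5987
For M/M/1: Wq = λ/(μ(μ-λ))
Wq = 9.4/(15.7 × (15.7-9.4))
Wq = 9.4/(15.7 × 6.30)
Wq = 0.09504 minutes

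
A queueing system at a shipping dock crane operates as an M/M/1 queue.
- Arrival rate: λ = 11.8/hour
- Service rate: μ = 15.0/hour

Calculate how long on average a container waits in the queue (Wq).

First, compute utilization: ρ = λ/μ = 11.8/15.0 = 0.7867
For M/M/1: Wq = λ/(μ(μ-λ))
Wq = 11.8/(15.0 × (15.0-11.8))
Wq = 11.8/(15.0 × 3.20)
Wq = 0.2458 hours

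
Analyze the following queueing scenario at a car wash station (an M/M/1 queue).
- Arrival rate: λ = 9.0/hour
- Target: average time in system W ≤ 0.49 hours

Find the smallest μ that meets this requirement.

For M/M/1: W = 1/(μ-λ)
Need W ≤ 0.49, so 1/(μ-λ) ≤ 0.49
μ - λ ≥ 1/0.49 = 2.0408
μ ≥ 9.0 + 2.0408 = 11.0408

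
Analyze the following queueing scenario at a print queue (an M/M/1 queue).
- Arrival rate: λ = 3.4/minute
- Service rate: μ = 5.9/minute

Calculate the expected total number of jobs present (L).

ρ = λ/μ = 3.4/5.9 = 0.5763
For M/M/1: L = λ/(μ-λ)
L = 3.4/(5.9-3.4) = 3.4/2.50
L = 1.3600 jobs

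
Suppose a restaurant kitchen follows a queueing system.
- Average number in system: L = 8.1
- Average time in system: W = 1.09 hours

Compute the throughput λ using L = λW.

Little's Law: L = λW, so λ = L/W
λ = 8.1/1.09 = 7.4312 orders/hour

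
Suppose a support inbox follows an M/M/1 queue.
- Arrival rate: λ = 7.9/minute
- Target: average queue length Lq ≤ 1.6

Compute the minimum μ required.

For M/M/1: Lq = λ²/(μ(μ-λ))
Need Lq ≤ 1.6, i.e. μ(μ-λ) ≥ λ²/1.6
μ² - 7.9μ - 62.41/1.6 ≥ 0  →  μ² - 7.9μ - 39.00625 ≥ 0
Quadratic formula (positive root): μ = [λ + √(λ² + 4×39.00625)]/2
Discriminant: 62.41 + 4×39.00625 = 218.4350, √218.4350 = 14.7795
μ ≥ (7.9 + 14.7795)/2 = 11.3398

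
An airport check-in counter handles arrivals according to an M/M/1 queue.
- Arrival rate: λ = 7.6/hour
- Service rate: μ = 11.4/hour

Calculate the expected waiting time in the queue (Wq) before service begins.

First, compute utilization: ρ = λ/μ = 7.6/11.4 = 0.6667
For M/M/1: Wq = λ/(μ(μ-λ))
Wq = 7.6/(11.4 × (11.4-7.6))
Wq = 7.6/(11.4 × 3.80)
Wq = 0.1754 hours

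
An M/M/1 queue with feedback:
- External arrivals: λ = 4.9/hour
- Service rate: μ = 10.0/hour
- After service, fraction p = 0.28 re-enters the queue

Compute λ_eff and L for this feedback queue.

Effective arrival rate: λ_eff = λ/(1-p) = 4.9/(1-0.28) = 4.9/0.72 = 6.80556
ρ = λ_eff/μ = 6.80556/10.0 = 0.680556
L = ρ/(1-ρ) = 0.680556/(1-0.680556) = 2.1304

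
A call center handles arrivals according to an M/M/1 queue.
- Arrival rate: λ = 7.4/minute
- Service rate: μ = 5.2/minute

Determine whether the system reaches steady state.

Stability requires ρ = λ/(cμ) < 1
ρ = 7.4/(1 × 5.2) = 7.4/5.20 = 1.4231
Since 1.4231 ≥ 1, the system is UNSTABLE.
Queue grows without bound. Need μ > λ = 7.4.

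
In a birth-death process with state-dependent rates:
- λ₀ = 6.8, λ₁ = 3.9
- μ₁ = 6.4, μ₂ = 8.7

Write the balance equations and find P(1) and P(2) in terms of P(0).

Balance equations:
State 0: λ₀P₀ = μ₁P₁ → P₁ = (λ₀/μ₁)P₀ = (6.8/6.4)P₀ = 1.0625P₀
State 1: P₂ = (λ₀λ₁)/(μ₁μ₂)P₀ = (6.8×3.9)/(6.4×8.7)P₀ = 0.4763P₀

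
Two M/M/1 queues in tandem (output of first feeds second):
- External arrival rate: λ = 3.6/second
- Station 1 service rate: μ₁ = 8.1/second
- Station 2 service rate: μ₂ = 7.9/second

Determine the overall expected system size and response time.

By Jackson's theorem, each station behaves as independent M/M/1.
Station 1: ρ₁ = 3.6/8.1 = 0.4444, L₁ = ρ₁/(1-ρ₁) = λ/(μ₁-λ) = 3.6/4.50 = 0.8000
Station 2: ρ₂ = 3.6/7.9 = 0.4557, L₂ = ρ₂/(1-ρ₂) = λ/(μ₂-λ) = 3.6/4.30 = 0.8372
Total: L = L₁ + L₂ = 0.8000 + 0.8372 = 1.6372
W = L/λ = 1.6372/3.6 = 0.4548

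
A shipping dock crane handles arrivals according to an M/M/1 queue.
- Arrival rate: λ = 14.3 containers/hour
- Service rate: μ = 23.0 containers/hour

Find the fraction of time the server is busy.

Server utilization: ρ = λ/μ
ρ = 14.3/23.0 = 0.6217
The server is busy 62.17% of the time.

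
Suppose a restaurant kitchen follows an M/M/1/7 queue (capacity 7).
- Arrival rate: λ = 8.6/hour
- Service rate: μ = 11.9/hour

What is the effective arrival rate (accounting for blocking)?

ρ = λ/μ = 8.6/11.9 = 0.7227
P₀ = (1-ρ)/(1-ρ^(K+1)) = (1-0.7227)/(1-0.7227^8) = 0.2773/0.9256 = 0.2996
P_K = P₀×ρ^K = 0.29959 × 0.7227^7 = 0.29959 × 0.10297 = 0.03085
λ_eff = λ(1-P_K) = 8.6 × (1 - 0.03085) = 8.6 × 0.96915 = 8.3347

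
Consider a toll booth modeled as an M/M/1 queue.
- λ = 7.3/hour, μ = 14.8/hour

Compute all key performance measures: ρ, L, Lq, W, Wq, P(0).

Step 1: ρ = λ/μ = 7.3/14.8 = 0.4932
Step 2: L = λ/(μ-λ) = 7.3/7.50 = 0.9733
Step 3: Lq = λ²/(μ(μ-λ)) = 53.29/(14.8×7.50) = 0.4801
Step 4: W = 1/(μ-λ) = 1/7.50 = 0.13333
Step 5: Wq = λ/(μ(μ-λ)) = 7.3/(14.8×7.50) = 0.06577
Step 6: P(0) = 1-ρ = 0.5068
Verify: L = λW = 7.3×0.13333 = 0.9733 ✔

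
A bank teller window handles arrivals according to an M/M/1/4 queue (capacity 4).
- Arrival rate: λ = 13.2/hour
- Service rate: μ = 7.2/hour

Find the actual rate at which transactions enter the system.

ρ = λ/μ = 13.2/7.2 = 1.83333
P₀ = (1-ρ)/(1-ρ^(K+1)) = (1-1.83333)/(1-1.83333^5) = -0.8333/-19.7111 = 0.04228
P_K = P₀×ρ^K = 0.04228 × 1.83333^4 = 0.04228 × 11.2970 = 0.4776
λ_eff = λ(1-P_K) = 13.2 × (1 - 0.477606) = 13.2 × 0.522394 = 6.8956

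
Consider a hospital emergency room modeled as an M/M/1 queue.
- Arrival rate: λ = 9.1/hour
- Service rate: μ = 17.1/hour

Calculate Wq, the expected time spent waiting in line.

First, compute utilization: ρ = λ/μ = 9.1/17.1 = 0.5322
For M/M/1: Wq = λ/(μ(μ-λ))
Wq = 9.1/(17.1 × (17.1-9.1))
Wq = 9.1/(17.1 × 8.00)
Wq = 0.06652 hours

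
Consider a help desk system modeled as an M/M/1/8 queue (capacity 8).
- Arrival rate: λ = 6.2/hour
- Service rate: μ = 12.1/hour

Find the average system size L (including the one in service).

ρ = λ/μ = 6.2/12.1 = 0.5124
P₀ = (1-ρ)/(1-ρ^(K+1)) = (1-0.5124)/(1-0.5124^9) = 0.4876/0.9976 = 0.4888
P_K = P₀×ρ^K = 0.4888 × 0.5124^8 = 0.4888 × 0.004752 = 0.002323
L = ρ[1 - (K+1)ρ^K + Kρ^(K+1)] / [(1-ρ)(1-ρ^(K+1))]
L = 0.5124 × (1 - 9×0.004752 + 8×0.002435) / ((1 - 0.5124) × (1 - 0.002435)) = 1.0289 tickets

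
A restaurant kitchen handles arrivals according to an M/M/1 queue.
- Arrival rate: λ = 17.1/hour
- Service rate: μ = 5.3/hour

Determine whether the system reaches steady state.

Stability requires ρ = λ/(cμ) < 1
ρ = 17.1/(1 × 5.3) = 17.1/5.30 = 3.2264
Since 3.2264 ≥ 1, the system is UNSTABLE.
Queue grows without bound. Need μ > λ = 17.1.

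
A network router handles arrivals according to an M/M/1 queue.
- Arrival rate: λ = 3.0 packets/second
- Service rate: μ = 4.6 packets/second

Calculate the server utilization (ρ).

Server utilization: ρ = λ/μ
ρ = 3.0/4.6 = 0.6522
The server is busy 65.22% of the time.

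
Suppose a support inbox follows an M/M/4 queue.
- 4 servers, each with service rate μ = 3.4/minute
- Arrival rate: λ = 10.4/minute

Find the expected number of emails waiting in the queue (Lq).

Traffic intensity: ρ = λ/(cμ) = 10.4/(4×3.4) = 0.7647
Since ρ = 0.7647 < 1, system is stable.
Offered load a = λ/μ = cρ = 10.4/3.4 = 3.0588
P₀ = [ Σₙ₌₀^3 aⁿ/n! + a^4/(4!(1-ρ)) ]⁻¹
Σ = a^0/0! + a^1/1! + a^2/2! + a^3/3! = 1.000000 + 3.058824 + 4.678201 + 4.769930 = 13.5070
a^4/(4!(1-ρ)) = 87.5422/(24 × 0.235294) = 15.5023
P₀ = 1/(13.5070 + 15.5023) = 0.03447
Lq = P₀·a^4·ρ / (4!(1-ρ)²) = 0.03447 × 87.5422 × 0.7647 / (24 × 0.05536) = 1.7368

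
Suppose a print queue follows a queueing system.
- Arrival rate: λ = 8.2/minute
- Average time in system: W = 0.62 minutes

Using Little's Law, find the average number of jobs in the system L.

Little's Law: L = λW
L = 8.2 × 0.62 = 5.0840 jobs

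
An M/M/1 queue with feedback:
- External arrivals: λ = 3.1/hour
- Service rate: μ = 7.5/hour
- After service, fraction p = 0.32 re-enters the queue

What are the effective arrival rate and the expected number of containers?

Effective arrival rate: λ_eff = λ/(1-p) = 3.1/(1-0.32) = 3.1/0.68 = 4.5588
ρ = λ_eff/μ = 4.5588/7.5 = 0.60784
L = ρ/(1-ρ) = 0.60784/(1-0.60784) = 1.5500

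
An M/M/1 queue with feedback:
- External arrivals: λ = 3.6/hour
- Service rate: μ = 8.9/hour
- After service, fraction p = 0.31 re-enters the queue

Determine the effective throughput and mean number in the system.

Effective arrival rate: λ_eff = λ/(1-p) = 3.6/(1-0.31) = 3.6/0.69 = 5.21739
ρ = λ_eff/μ = 5.21739/8.9 = 0.586224
L = ρ/(1-ρ) = 0.586224/(1-0.586224) = 1.4168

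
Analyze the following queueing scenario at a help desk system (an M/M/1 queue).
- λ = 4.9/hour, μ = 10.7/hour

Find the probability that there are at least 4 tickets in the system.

ρ = λ/μ = 4.9/10.7 = 0.45794
P(N ≥ n) = ρⁿ
P(N ≥ 4) = 0.45794^4
P(N ≥ 4) = 0.04398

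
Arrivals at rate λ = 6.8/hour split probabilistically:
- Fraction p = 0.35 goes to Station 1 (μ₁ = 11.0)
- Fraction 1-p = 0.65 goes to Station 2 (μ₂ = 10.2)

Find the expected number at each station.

Effective rates: λ₁ = 6.8×0.35 = 2.38, λ₂ = 6.8×0.65 = 4.42
Station 1: ρ₁ = 2.38/11.0 = 0.21636, L₁ = ρ₁/(1-ρ₁) = 0.21636/(1-0.21636) = 0.2761
Station 2: ρ₂ = 4.42/10.2 = 0.43333, L₂ = ρ₂/(1-ρ₂) = 0.43333/(1-0.43333) = 0.7647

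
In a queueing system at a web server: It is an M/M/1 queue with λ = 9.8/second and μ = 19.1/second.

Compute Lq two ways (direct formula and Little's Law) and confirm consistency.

Method 1 (direct): Lq = λ²/(μ(μ-λ)) = 96.04/(19.1 × 9.30) = 0.5407

Method 2 (Little's Law):
W = 1/(μ-λ) = 1/9.30 = 0.10753
Wq = W - 1/μ = 0.10753 - 0.052356 = 0.05517
Lq = λWq = 9.8 × 0.05517 = 0.5407 ✔ (matches Method 1)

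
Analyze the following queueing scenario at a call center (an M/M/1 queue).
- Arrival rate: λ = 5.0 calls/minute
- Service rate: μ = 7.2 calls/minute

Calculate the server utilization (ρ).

Server utilization: ρ = λ/μ
ρ = 5.0/7.2 = 0.6944
The server is busy 69.44% of the time.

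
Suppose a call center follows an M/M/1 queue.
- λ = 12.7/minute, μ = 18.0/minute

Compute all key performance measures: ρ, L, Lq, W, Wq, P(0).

Step 1: ρ = λ/μ = 12.7/18.0 = 0.7056
Step 2: L = λ/(μ-λ) = 12.7/5.30 = 2.3962
Step 3: Lq = λ²/(μ(μ-λ)) = 161.29/(18.0×5.30) = 1.6907
Step 4: W = 1/(μ-λ) = 1/5.30 = 0.18868
Step 5: Wq = λ/(μ(μ-λ)) = 12.7/(18.0×5.30) = 0.1331
Step 6: P(0) = 1-ρ = 0.2944
Verify: L = λW = 12.7×0.18868 = 2.3962 ✔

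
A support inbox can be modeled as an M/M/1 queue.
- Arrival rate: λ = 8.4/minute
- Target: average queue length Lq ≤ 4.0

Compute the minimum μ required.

For M/M/1: Lq = λ²/(μ(μ-λ))
Need Lq ≤ 4.0, i.e. μ(μ-λ) ≥ λ²/4.0
μ² - 8.4μ - 70.56/4.0 ≥ 0  →  μ² - 8.4μ - 17.6400 ≥ 0
Quadratic formula (positive root): μ = [λ + √(λ² + 4×17.6400)]/2
Discriminant: 70.56 + 4×17.6400 = 141.1200, √141.1200 = 11.8794
μ ≥ (8.4 + 11.8794)/2 = 10.1397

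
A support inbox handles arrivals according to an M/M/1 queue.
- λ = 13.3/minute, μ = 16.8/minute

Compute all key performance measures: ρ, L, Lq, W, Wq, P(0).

Step 1: ρ = λ/μ = 13.3/16.8 = 0.7917
Step 2: L = λ/(μ-λ) = 13.3/3.50 = 3.8000
Step 3: Lq = λ²/(μ(μ-λ)) = 176.89/(16.8×3.50) = 3.0083
Step 4: W = 1/(μ-λ) = 1/3.50 = 0.285714
Step 5: Wq = λ/(μ(μ-λ)) = 13.3/(16.8×3.50) = 0.2262
Step 6: P(0) = 1-ρ = 0.2083
Verify: L = λW = 13.3×0.285714 = 3.8000 ✔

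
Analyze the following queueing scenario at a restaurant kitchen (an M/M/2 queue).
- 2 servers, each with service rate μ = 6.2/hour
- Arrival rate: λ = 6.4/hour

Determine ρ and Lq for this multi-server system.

Traffic intensity: ρ = λ/(cμ) = 6.4/(2×6.2) = 0.5161
Since ρ = 0.5161 < 1, system is stable.
Offered load a = λ/μ = cρ = 6.4/6.2 = 1.0323
P₀ = [ Σₙ₌₀^1 aⁿ/n! + a^2/(2!(1-ρ)) ]⁻¹
Σ = a^0/0! + a^1/1! = 1.0000 + 1.0323 = 2.0323
a^2/(2!(1-ρ)) = 1.0656/(2 × 0.4839) = 1.1011
P₀ = 1/(2.0323 + 1.1011) = 0.3191
Lq = P₀·a^2·ρ / (2!(1-ρ)²) = 0.3191 × 1.0656 × 0.5161 / (2 × 0.2341) = 0.3748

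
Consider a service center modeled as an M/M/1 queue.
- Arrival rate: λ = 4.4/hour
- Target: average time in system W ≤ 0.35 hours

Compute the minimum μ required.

For M/M/1: W = 1/(μ-λ)
Need W ≤ 0.35, so 1/(μ-λ) ≤ 0.35
μ - λ ≥ 1/0.35 = 2.8571
μ ≥ 4.4 + 2.8571 = 7.2571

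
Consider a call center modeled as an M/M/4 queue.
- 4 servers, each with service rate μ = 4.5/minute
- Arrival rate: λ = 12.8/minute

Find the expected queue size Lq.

Traffic intensity: ρ = λ/(cμ) = 12.8/(4×4.5) = 0.7111
Since ρ = 0.7111 < 1, system is stable.
Offered load a = λ/μ = cρ = 12.8/4.5 = 2.8444
P₀ = [ Σₙ₌₀^3 aⁿ/n! + a^4/(4!(1-ρ)) ]⁻¹
Σ = a^0/0! + a^1/1! + a^2/2! + a^3/3! = 1.0000 + 2.8444 + 4.0454 + 3.8357 = 11.7255
a^4/(4!(1-ρ)) = 65.4621/(24 × 0.28889) = 9.4416
P₀ = 1/(11.7255 + 9.4416) = 0.04724
Lq = P₀·a^4·ρ / (4!(1-ρ)²) = 0.047243 × 65.4621 × 0.71111 / (24 × 0.083457) = 1.0980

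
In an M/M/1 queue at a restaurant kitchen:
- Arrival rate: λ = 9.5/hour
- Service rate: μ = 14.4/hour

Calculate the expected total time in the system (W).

First, compute utilization: ρ = λ/μ = 9.5/14.4 = 0.6597
For M/M/1: W = 1/(μ-λ)
W = 1/(14.4-9.5) = 1/4.90
W = 0.2041 hours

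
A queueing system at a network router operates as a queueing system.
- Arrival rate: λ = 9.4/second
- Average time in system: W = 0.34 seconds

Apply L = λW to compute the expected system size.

Little's Law: L = λW
L = 9.4 × 0.34 = 3.1960 packets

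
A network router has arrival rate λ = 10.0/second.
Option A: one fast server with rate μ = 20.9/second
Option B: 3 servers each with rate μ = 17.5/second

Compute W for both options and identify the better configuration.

Option A: single server μ = 20.9 (M/M/1)
  ρ_A = 10.0/20.9 = 0.4785
  W_A = 1/(μ-λ) = 1/(20.9-10.0) = 1/10.90 = 0.09174

Option B: 3 servers μ = 17.5 (M/M/3)
  ρ_B = λ/(cμ) = 10.0/(3×17.5) = 0.1905
  Offered load a = λ/μ = cρ = 10.0/17.5 = 0.5714
  P₀ = [ Σₙ₌₀^2 aⁿ/n! + a^3/(3!(1-ρ)) ]⁻¹
  Σ = a^0/0! + a^1/1! + a^2/2! = 1.0000 + 0.5714 + 0.1633 = 1.7347
  a^3/(3!(1-ρ)) = 0.1866/(6 × 0.8095) = 0.03842
  P₀ = 1/(1.7347 + 0.03842) = 0.5640
  Lq = P₀·a^3·ρ / (3!(1-ρ)²) = 0.56398 × 0.18659 × 0.19048 / (6 × 0.65533) = 0.005098
  Wq_B = Lq/λ = 0.005098/10.0 = 0.0005098
  W_B = Wq_B + 1/μ = 0.0005098 + 0.05714 = 0.05765

Since W_B = 0.05765 < W_A = 0.09174, Option B (multiple servers) has the shorter time in system.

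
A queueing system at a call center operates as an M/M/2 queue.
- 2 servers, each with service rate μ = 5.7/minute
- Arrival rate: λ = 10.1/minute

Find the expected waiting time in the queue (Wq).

Traffic intensity: ρ = λ/(cμ) = 10.1/(2×5.7) = 0.8860
Since ρ = 0.8860 < 1, system is stable.
Offered load a = λ/μ = cρ = 10.1/5.7 = 1.7719
P₀ = [ Σₙ₌₀^1 aⁿ/n! + a^2/(2!(1-ρ)) ]⁻¹
Σ = a^0/0! + a^1/1! = 1.0000 + 1.7719 = 2.7719
a^2/(2!(1-ρ)) = 3.139735/(2 × 0.1140351) = 13.7665
P₀ = 1/(2.7719 + 13.7665) = 0.06047
Lq = P₀·a^2·ρ / (2!(1-ρ)²) = 0.0604651 × 3.13974 × 0.885965 / (2 × 0.0130040) = 6.4671
Wq = Lq/λ = 6.4671/10.1 = 0.6403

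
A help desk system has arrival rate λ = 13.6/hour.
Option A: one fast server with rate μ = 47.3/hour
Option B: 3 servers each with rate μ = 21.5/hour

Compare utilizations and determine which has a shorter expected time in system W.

Option A: single server μ = 47.3 (M/M/1)
  ρ_A = 13.6/47.3 = 0.2875
  W_A = 1/(μ-λ) = 1/(47.3-13.6) = 1/33.70 = 0.02967

Option B: 3 servers μ = 21.5 (M/M/3)
  ρ_B = λ/(cμ) = 13.6/(3×21.5) = 0.2109
  Offered load a = λ/μ = cρ = 13.6/21.5 = 0.6326
  P₀ = [ Σₙ₌₀^2 aⁿ/n! + a^3/(3!(1-ρ)) ]⁻¹
  Σ = a^0/0! + a^1/1! + a^2/2! = 1.0000 + 0.63256 + 0.20006 = 1.8326
  a^3/(3!(1-ρ)) = 0.2531/(6 × 0.7891) = 0.05346
  P₀ = 1/(1.8326 + 0.05346) = 0.5302
  Lq = P₀·a^3·ρ / (3!(1-ρ)²) = 0.53020 × 0.25311 × 0.21085 / (6 × 0.62275) = 0.007573
  Wq_B = Lq/λ = 0.007573/13.6 = 0.0005568
  W_B = Wq_B + 1/μ = 0.0005568 + 0.04651 = 0.04707

Since W_A = 0.02967 < W_B = 0.04707, Option A (single fast server) has the shorter time in system.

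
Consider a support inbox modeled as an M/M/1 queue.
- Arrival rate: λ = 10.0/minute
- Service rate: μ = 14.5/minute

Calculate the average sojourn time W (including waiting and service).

First, compute utilization: ρ = λ/μ = 10.0/14.5 = 0.6897
For M/M/1: W = 1/(μ-λ)
W = 1/(14.5-10.0) = 1/4.50
W = 0.2222 minutes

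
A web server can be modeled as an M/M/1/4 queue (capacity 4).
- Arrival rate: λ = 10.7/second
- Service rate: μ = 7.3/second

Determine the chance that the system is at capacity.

ρ = λ/μ = 10.7/7.3 = 1.46575
P₀ = (1-ρ)/(1-ρ^(K+1)) = (1-1.46575)/(1-1.46575^5) = -0.46575/-5.7655 = 0.08078
P_K = P₀×ρ^K = 0.08078 × 1.46575^4 = 0.08078 × 4.6157 = 0.3729
Blocking probability = 37.29%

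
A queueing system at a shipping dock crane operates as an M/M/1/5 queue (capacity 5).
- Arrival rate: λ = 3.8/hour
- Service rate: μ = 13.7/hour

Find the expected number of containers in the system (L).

ρ = λ/μ = 3.8/13.7 = 0.27737
P₀ = (1-ρ)/(1-ρ^(K+1)) = (1-0.27737)/(1-0.27737^6) = 0.7226/0.9995 = 0.7230
P_K = P₀×ρ^K = 0.7230 × 0.27737^5 = 0.7230 × 0.001642 = 0.001187
L = ρ[1 - (K+1)ρ^K + Kρ^(K+1)] / [(1-ρ)(1-ρ^(K+1))]
L = 0.27737 × (1 - 6×0.001642 + 5×0.0004554) / ((1 - 0.27737) × (1 - 0.0004554)) = 0.3811 containers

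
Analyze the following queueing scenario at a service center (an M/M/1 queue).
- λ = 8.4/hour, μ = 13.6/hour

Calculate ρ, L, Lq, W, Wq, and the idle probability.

Step 1: ρ = λ/μ = 8.4/13.6 = 0.6176
Step 2: L = λ/(μ-λ) = 8.4/5.20 = 1.6154
Step 3: Lq = λ²/(μ(μ-λ)) = 70.56/(13.6×5.20) = 0.9977
Step 4: W = 1/(μ-λ) = 1/5.20 = 0.19231
Step 5: Wq = λ/(μ(μ-λ)) = 8.4/(13.6×5.20) = 0.1188
Step 6: P(0) = 1-ρ = 0.3824
Verify: L = λW = 8.4×0.19231 = 1.6154 ✔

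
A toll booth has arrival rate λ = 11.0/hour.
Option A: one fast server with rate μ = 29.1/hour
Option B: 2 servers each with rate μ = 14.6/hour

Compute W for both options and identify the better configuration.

Option A: single server μ = 29.1 (M/M/1)
  ρ_A = 11.0/29.1 = 0.3780
  W_A = 1/(μ-λ) = 1/(29.1-11.0) = 1/18.10 = 0.05525

Option B: 2 servers μ = 14.6 (M/M/2)
  ρ_B = λ/(cμ) = 11.0/(2×14.6) = 0.3767
  Offered load a = λ/μ = cρ = 11.0/14.6 = 0.7534
  P₀ = [ Σₙ₌₀^1 aⁿ/n! + a^2/(2!(1-ρ)) ]⁻¹
  Σ = a^0/0! + a^1/1! = 1.0000 + 0.7534 = 1.7534
  a^2/(2!(1-ρ)) = 0.56765/(2 × 0.62329) = 0.4554
  P₀ = 1/(1.7534 + 0.4554) = 0.4527
  Lq = P₀·a^2·ρ / (2!(1-ρ)²) = 0.4527 × 0.5676 × 0.3767 / (2 × 0.3885) = 0.1246
  Wq_B = Lq/λ = 0.1246/11.0 = 0.01133
  W_B = Wq_B + 1/μ = 0.01133 + 0.06849 = 0.07982

Since W_A = 0.05525 < W_B = 0.07982, Option A (single fast server) has the shorter time in system.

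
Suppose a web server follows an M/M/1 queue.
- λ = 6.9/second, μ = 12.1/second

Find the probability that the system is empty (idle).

ρ = λ/μ = 6.9/12.1 = 0.5702
P(0) = 1 - ρ = 1 - 0.5702 = 0.4298
The server is idle 42.98% of the time.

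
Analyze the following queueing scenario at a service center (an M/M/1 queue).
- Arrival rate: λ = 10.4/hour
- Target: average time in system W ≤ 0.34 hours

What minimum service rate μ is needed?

For M/M/1: W = 1/(μ-λ)
Need W ≤ 0.34, so 1/(μ-λ) ≤ 0.34
μ - λ ≥ 1/0.34 = 2.9412
μ ≥ 10.4 + 2.9412 = 13.3412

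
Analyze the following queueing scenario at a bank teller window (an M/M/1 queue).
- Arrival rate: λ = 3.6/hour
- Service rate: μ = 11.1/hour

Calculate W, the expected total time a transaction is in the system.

First, compute utilization: ρ = λ/μ = 3.6/11.1 = 0.3243
For M/M/1: W = 1/(μ-λ)
W = 1/(11.1-3.6) = 1/7.50
W = 0.1333 hours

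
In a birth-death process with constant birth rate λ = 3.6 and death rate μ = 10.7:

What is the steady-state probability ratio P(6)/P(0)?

For constant rates: P(n)/P(0) = (λ/μ)^n
P(6)/P(0) = (3.6/10.7)^6 = 0.336449^6 = 0.001450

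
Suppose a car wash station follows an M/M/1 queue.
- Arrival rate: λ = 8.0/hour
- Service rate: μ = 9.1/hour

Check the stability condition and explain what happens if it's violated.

Stability requires ρ = λ/(cμ) < 1
ρ = 8.0/(1 × 9.1) = 8.0/9.10 = 0.8791
Since 0.8791 < 1, the system is STABLE.
The server is busy 87.91% of the time.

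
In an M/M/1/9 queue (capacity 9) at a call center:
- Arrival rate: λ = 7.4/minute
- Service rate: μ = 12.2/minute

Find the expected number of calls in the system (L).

ρ = λ/μ = 7.4/12.2 = 0.60656
P₀ = (1-ρ)/(1-ρ^(K+1)) = (1-0.60656)/(1-0.60656^10) = 0.3934/0.9933 = 0.3961
P_K = P₀×ρ^K = 0.39611 × 0.60656^9 = 0.39611 × 0.011114 = 0.004402
L = ρ[1 - (K+1)ρ^K + Kρ^(K+1)] / [(1-ρ)(1-ρ^(K+1))]
L = 0.60656 × (1 - 10×0.011114 + 9×0.0067412) / ((1 - 0.60656) × (1 - 0.0067412)) = 1.4738 calls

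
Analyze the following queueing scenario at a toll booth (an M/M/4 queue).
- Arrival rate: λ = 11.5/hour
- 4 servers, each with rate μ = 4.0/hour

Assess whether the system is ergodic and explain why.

Stability requires ρ = λ/(cμ) < 1
ρ = 11.5/(4 × 4.0) = 11.5/16.00 = 0.7188
Since 0.7188 < 1, the system is STABLE.
The servers are busy 71.88% of the time.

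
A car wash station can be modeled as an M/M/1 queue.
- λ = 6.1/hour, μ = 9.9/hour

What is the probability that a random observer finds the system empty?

ρ = λ/μ = 6.1/9.9 = 0.6162
P(0) = 1 - ρ = 1 - 0.6162 = 0.3838
The server is idle 38.38% of the time.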